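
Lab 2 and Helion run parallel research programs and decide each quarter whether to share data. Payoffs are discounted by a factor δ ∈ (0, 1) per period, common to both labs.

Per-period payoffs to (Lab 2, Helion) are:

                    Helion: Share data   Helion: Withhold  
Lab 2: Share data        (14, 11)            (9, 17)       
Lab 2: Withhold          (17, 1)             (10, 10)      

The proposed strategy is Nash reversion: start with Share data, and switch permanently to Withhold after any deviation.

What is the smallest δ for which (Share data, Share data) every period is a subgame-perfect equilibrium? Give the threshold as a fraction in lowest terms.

Lab 2's threshold: (17−14)/(17−10) = 3/7.
Helion's threshold: (17−11)/(17−10) = 6/7.
3/7 < 6/7, so Helion binds and δ* = 6/7.

6/7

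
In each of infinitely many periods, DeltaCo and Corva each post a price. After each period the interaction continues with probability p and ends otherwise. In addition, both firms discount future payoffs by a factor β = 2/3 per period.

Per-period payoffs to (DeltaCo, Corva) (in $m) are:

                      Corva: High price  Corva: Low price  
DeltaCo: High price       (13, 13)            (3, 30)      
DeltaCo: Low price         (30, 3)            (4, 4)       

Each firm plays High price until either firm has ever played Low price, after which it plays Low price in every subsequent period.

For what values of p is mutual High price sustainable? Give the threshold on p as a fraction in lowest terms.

51/52

Expected continuation weight on next period's payoff is β·p = 2/3·p, which plays the role of the discount factor.
Cooperation requires 2/3·p ≥ (30−13)/(30−4) = 17/26, hence p ≥ 51/52.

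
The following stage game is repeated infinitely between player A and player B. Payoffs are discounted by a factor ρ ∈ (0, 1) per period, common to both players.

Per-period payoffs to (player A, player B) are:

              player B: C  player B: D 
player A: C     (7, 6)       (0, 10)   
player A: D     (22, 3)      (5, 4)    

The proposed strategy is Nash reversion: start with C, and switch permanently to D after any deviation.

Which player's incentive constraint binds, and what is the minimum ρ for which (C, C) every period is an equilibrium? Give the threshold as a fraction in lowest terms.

player A: cooperation gives 7 each period; deviation gives 22 once then 5 forever.
  7/(1−ρ) ≥ 22 + 5ρ/(1−ρ) ⇒ ρ ≥ 15/17.
player B: cooperation gives 6 each period; deviation gives 10 once then 4 forever.
  ρ ≥ 4/6 = 2/3.
Both must hold, so the binding constraint is player A's: ρ ≥ 15/17.

player A; ρ ≥ 15/17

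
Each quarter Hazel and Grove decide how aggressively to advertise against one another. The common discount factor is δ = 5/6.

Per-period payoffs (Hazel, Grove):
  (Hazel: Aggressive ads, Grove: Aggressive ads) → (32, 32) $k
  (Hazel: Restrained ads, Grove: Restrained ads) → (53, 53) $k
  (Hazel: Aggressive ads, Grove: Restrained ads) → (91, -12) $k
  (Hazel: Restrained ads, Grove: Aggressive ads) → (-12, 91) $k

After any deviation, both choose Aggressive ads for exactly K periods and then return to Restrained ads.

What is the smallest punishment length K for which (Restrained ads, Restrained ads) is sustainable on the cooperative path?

3

Need Σ_{k=1}^{K} δ^k ≥ (91−53)/(53−32) = 1.8095 at δ = 5/6.
At K = 2 the sum is 1.5278 < 1.8095; at K = 3 it is 2.1065 ≥ 1.8095.
So the minimum punishment length is K = 3.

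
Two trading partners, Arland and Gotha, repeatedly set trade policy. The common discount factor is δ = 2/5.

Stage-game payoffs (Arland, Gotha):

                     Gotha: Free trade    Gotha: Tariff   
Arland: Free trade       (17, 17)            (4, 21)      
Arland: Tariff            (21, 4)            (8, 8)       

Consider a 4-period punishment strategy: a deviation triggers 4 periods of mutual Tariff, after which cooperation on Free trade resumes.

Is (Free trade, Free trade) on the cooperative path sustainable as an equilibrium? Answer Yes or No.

Comparing payoff streams over the 5 periods until play realigns: cooperate → 17(1+δ+…+δ^4); deviate → 21 + 8(δ+…+δ^4).
Cooperation is sustained iff (17−8)(δ+…+δ^4) ≥ 21−17.
δ+…+δ^4 = 2/5·(1−(2/5)^4)/(1−2/5) = 0.6496, and (21−17)/(17−8) = 0.4444.
0.6496 ≥ 0.4444, so cooperation is sustainable.

Yes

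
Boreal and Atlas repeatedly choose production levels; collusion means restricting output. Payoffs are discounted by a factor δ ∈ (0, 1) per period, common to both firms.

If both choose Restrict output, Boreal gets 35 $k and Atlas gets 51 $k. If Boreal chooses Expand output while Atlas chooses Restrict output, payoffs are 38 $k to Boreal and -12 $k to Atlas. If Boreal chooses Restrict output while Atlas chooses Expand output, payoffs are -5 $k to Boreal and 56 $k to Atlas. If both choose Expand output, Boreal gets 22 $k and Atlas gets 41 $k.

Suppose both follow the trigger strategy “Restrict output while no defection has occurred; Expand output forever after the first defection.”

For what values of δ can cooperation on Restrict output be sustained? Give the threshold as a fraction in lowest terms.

Boreal: cooperation gives 35 each period; deviation gives 38 once then 22 forever.
  35/(1−δ) ≥ 38 + 22δ/(1−δ) ⇒ δ ≥ 3/16.
Atlas: cooperation gives 51 each period; deviation gives 56 once then 41 forever.
  δ ≥ 5/15 = 1/3.
Both must hold, so the binding constraint is Atlas's: δ ≥ 1/3.

1/3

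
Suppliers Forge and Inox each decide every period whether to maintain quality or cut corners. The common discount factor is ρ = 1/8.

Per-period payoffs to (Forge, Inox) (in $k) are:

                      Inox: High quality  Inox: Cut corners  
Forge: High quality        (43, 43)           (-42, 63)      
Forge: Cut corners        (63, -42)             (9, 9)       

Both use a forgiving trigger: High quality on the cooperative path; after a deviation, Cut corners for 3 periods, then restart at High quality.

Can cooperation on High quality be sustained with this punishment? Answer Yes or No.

Comparing payoff streams over the 4 periods until play realigns: cooperate → 43(1+ρ+…+ρ^3); deviate → 63 + 9(ρ+…+ρ^3).
Cooperation is sustained iff (43−9)(ρ+…+ρ^3) ≥ 63−43.
ρ+…+ρ^3 = 1/8·(1−(1/8)^3)/(1−1/8) = 0.1426, and (63−43)/(43−9) = 0.5882.
0.1426 < 0.5882, so cooperation is not sustainable.

No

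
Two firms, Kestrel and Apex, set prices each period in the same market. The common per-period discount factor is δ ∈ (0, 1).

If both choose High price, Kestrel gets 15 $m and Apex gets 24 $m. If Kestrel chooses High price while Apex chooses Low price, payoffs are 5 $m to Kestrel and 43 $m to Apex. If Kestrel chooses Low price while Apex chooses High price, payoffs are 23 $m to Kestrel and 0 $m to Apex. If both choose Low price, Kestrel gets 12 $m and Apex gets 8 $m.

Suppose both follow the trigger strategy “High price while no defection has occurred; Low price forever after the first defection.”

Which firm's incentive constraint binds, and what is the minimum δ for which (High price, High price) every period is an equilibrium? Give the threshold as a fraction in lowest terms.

Kestrel's threshold: (23−15)/(23−12) = 8/11.
Apex's threshold: (43−24)/(43−8) = 19/35.
8/11 > 19/35, so Kestrel binds and δ* = 8/11.

Kestrel; δ ≥ 8/11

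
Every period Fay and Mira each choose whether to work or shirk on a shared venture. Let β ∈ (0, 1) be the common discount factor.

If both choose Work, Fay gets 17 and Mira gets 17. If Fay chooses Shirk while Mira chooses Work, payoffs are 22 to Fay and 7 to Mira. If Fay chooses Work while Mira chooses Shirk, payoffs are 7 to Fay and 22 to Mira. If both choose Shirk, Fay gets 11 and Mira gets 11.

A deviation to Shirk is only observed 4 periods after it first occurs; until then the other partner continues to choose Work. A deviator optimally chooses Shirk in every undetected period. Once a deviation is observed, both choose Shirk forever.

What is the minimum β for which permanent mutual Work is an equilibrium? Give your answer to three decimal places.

Deviating for the 4 undetected periods gains 22−17 = 5 per period over cooperation, then loses 17−11 = 6 per period forever once punishment starts.
Gain: 5(1 + β + … + β^3); loss: 6·β^4/(1−β).
No profitable deviation ⇔ 5(1−β^4) ≤ 6·β^4, i.e. β^4 ≥ 5/(5+6) = 5/11.
Hence β ≥ (5/11)^(1/4) ≈ 0.821.

0.821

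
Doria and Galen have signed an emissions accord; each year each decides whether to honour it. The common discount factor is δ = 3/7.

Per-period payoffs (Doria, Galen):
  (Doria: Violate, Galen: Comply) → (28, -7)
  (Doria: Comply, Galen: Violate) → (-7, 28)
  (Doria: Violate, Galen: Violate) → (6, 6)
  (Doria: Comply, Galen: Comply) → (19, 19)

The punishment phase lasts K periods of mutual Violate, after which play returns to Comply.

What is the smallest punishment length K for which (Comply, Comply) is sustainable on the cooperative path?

Need Σ_{k=1}^{K} δ^k ≥ (28−19)/(19−6) = 0.6923 at δ = 3/7.
At K = 3 the sum is 0.6910 < 0.6923; at K = 4 it is 0.7247 ≥ 0.6923.
So the minimum punishment length is K = 4.

4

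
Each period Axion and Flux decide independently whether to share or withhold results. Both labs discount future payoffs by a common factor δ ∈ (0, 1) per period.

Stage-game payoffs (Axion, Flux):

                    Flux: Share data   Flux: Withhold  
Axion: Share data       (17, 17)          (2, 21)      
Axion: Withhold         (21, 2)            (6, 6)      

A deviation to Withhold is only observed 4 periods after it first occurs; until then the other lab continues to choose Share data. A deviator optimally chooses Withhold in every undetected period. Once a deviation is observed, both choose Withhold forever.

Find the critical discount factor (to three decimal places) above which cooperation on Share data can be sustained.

0.719

The best deviation is to choose Withhold for all 4 undetected periods, earning 21 each, then 6 forever once detected.
Deviation value: 21(1−δ^4)/(1−δ) + 6δ^4/(1−δ); cooperation value: 17/(1−δ).
IC: 17 ≥ 21(1−δ^4) + 6δ^4 = 21 − 15δ^4.
So δ^4 ≥ 4/15, giving δ ≥ (4/15)^(1/4) ≈ 0.719.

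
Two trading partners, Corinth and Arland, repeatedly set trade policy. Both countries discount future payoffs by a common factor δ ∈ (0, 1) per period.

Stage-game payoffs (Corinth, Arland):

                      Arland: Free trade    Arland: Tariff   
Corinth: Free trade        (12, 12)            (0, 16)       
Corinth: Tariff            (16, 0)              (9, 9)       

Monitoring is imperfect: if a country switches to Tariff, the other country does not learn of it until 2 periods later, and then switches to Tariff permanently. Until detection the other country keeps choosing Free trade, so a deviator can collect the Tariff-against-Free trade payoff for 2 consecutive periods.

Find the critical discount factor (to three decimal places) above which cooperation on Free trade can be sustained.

Deviating for the 2 undetected periods gains 16−12 = 4 per period over cooperation, then loses 12−9 = 3 per period forever once punishment starts.
Gain: 4(1 + δ + … + δ^1); loss: 3·δ^2/(1−δ).
No profitable deviation ⇔ 4(1−δ^2) ≤ 3·δ^2, i.e. δ^2 ≥ 4/(4+3) = 4/7.
Hence δ ≥ (4/7)^(1/2) ≈ 0.756.

0.756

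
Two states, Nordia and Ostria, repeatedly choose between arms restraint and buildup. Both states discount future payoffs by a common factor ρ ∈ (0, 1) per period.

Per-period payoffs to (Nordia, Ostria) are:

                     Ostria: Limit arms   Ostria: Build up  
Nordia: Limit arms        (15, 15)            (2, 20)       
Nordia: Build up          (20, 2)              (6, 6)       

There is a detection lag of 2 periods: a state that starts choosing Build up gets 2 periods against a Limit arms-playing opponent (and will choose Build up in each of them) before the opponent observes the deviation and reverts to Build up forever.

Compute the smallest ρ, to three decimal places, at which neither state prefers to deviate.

0.598

Deviating for the 2 undetected periods gains 20−15 = 5 per period over cooperation, then loses 15−6 = 9 per period forever once punishment starts.
Gain: 5(1 + ρ + … + ρ^1); loss: 9·ρ^2/(1−ρ).
No profitable deviation ⇔ 5(1−ρ^2) ≤ 9·ρ^2, i.e. ρ^2 ≥ 5/(5+9) = 5/14.
Hence ρ ≥ (5/14)^(1/2) ≈ 0.598.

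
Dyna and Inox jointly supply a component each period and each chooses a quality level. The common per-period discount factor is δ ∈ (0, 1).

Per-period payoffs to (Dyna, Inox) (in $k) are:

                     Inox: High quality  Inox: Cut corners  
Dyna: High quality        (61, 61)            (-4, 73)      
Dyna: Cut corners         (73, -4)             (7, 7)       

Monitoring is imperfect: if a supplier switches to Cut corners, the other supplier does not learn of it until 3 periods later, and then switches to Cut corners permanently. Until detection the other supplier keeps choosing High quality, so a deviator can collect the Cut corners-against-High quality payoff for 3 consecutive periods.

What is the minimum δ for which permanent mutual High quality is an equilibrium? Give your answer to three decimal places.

0.567

Deviating for the 3 undetected periods gains 73−61 = 12 per period over cooperation, then loses 61−7 = 54 per period forever once punishment starts.
Gain: 12(1 + δ + … + δ^2); loss: 54·δ^3/(1−δ).
No profitable deviation ⇔ 12(1−δ^3) ≤ 54·δ^3, i.e. δ^3 ≥ 12/(12+54) = 2/11.
Hence δ ≥ (2/11)^(1/3) ≈ 0.567.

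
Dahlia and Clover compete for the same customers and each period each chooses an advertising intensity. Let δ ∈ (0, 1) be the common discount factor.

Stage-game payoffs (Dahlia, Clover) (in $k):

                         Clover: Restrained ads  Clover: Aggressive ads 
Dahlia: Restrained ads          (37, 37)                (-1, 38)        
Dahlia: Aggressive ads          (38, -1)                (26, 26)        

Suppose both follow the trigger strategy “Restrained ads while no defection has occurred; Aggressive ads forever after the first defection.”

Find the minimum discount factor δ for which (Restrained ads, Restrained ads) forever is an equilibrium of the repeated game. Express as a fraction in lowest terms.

1/12

Under grim trigger the critical discount factor is (T−C)/(T−P) with T = 38, C = 37, P = 26.
δ* = (38−37)/(38−26) = 1/12.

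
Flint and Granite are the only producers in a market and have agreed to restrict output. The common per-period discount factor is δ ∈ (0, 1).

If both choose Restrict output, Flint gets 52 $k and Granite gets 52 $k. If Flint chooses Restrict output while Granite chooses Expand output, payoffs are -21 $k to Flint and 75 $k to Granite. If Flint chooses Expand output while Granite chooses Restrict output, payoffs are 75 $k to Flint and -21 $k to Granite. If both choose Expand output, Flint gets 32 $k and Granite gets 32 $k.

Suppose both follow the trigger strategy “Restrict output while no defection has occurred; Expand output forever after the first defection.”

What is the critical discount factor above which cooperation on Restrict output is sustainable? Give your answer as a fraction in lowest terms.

23/43

Cooperation forever yields 52 each period: 52/(1−δ).
Deviating yields 75 once, then 32 forever: 75 + 32δ/(1−δ).
No profitable deviation requires 52/(1−δ) ≥ 75 + 32δ/(1−δ).
Multiplying by (1−δ): 52 ≥ 75(1−δ) + 32δ = 75 − 43δ.
So 43δ ≥ 23, i.e. δ ≥ 23/43.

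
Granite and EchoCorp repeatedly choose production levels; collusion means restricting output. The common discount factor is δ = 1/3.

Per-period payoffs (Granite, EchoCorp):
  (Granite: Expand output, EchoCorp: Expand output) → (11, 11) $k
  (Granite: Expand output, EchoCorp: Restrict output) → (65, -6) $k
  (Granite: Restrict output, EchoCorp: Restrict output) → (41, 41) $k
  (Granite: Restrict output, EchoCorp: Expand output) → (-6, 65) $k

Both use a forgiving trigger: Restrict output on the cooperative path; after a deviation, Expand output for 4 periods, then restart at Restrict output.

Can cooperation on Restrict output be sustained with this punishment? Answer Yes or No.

No

IC: δ+…+δ^4 ≥ (65−41)/(41−11) = 4/5.
At δ = 1/3: partial sum = 0.4938 < 0.8000. Cooperation not sustainable.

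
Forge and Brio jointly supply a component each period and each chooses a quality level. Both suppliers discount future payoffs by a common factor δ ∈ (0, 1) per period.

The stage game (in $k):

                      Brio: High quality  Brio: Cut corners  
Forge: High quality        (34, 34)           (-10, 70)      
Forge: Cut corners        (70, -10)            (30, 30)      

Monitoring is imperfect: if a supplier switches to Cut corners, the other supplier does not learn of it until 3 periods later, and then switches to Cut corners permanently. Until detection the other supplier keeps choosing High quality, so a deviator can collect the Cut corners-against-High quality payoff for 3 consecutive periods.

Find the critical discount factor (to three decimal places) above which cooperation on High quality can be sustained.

Deviating for the 3 undetected periods gains 70−34 = 36 per period over cooperation, then loses 34−30 = 4 per period forever once punishment starts.
Gain: 36(1 + δ + … + δ^2); loss: 4·δ^3/(1−δ).
No profitable deviation ⇔ 36(1−δ^3) ≤ 4·δ^3, i.e. δ^3 ≥ 36/(36+4) = 9/10.
Hence δ ≥ (9/10)^(1/3) ≈ 0.965.

0.965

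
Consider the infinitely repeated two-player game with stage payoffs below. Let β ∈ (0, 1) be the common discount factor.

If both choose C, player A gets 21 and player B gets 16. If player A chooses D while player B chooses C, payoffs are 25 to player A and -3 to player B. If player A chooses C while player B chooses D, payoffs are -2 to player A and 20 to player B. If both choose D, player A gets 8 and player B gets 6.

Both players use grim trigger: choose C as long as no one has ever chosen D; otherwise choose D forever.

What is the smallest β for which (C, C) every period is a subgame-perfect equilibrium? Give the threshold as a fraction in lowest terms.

For player A: deviation gain 25−21 = 4, per-period punishment loss 21−8 = 13. IC gives β ≥ 4/17.
For player B: gain 4, loss 10 per period, so β ≥ 4/14 = 2/7.
The tighter constraint is player B's, so cooperation needs β ≥ 2/7.

2/7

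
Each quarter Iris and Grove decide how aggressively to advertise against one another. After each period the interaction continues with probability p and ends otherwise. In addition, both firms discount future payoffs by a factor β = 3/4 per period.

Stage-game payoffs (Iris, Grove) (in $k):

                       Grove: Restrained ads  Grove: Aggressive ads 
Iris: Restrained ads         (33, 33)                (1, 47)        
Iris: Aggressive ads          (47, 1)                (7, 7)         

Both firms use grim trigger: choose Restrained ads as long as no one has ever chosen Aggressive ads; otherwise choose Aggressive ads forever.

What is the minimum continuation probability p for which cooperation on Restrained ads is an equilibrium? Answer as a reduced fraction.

7/15

Expected continuation weight on next period's payoff is β·p = 3/4·p, which plays the role of the discount factor.
Cooperation requires 3/4·p ≥ (47−33)/(47−7) = 7/20, hence p ≥ 7/15.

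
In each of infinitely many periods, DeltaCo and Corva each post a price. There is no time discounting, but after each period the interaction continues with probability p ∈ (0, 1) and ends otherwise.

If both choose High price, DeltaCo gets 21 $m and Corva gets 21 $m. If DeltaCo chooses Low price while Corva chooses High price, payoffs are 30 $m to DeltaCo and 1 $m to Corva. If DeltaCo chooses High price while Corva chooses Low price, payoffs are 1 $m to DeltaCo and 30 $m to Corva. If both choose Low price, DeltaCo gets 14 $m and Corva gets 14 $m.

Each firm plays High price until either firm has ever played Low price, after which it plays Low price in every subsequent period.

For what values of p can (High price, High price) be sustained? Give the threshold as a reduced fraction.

9/16

With no time discounting, the continuation probability p plays the role of the discount factor.
Grim-trigger IC: 21/(1−p) ≥ 30 + 14p/(1−p) ⇒ p ≥ (30−21)/(30−14) = 9/16.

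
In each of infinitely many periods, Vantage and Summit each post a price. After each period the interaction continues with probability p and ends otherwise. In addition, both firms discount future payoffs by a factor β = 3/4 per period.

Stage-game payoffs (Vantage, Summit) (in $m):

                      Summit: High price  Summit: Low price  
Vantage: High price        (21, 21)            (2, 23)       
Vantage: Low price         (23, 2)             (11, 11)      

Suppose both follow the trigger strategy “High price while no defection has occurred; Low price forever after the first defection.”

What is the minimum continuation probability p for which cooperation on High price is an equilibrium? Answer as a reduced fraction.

2/9

With continuation probability p and discount β, the effective per-period discount factor is βp.
Grim-trigger IC: βp ≥ (23−21)/(23−11) = 1/6.
So p ≥ (1/6)/(3/4) = 2/9.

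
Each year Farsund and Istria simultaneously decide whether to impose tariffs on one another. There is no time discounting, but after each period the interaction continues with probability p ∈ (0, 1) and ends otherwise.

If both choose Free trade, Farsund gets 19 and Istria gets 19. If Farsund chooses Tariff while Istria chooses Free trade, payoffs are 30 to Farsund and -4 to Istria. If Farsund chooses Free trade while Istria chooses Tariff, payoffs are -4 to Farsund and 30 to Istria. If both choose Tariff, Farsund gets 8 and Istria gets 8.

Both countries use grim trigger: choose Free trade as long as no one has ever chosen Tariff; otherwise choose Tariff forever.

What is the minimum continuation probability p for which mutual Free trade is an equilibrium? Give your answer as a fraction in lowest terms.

Expected cooperation value is 19 + p·19 + p²·19 + … = 19/(1−p); deviation gives 30 + p·8/(1−p).
19 ≥ 30(1−p) + 8p ⇒ 22p ≥ 11 ⇒ p ≥ 11/22 = 1/2.

1/2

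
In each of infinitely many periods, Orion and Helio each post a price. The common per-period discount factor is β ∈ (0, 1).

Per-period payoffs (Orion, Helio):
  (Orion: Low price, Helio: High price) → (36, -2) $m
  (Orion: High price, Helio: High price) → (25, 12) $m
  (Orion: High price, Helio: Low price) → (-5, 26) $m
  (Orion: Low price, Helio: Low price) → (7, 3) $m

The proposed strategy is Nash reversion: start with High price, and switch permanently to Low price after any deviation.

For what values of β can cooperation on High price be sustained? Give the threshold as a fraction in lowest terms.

Orion: cooperation gives 25 each period; deviation gives 36 once then 7 forever.
  25/(1−β) ≥ 36 + 7β/(1−β) ⇒ β ≥ 11/29.
Helio: cooperation gives 12 each period; deviation gives 26 once then 3 forever.
  β ≥ 14/23.
Both must hold, so the binding constraint is Helio's: β ≥ 14/23.

14/23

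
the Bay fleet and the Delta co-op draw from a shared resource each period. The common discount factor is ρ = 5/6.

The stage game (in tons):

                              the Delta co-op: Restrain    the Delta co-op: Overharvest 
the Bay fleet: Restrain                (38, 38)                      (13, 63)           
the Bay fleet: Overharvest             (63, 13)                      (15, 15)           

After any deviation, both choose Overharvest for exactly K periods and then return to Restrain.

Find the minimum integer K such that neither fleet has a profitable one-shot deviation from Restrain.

Need Σ_{k=1}^{K} ρ^k ≥ (63−38)/(38−15) = 1.0870 at ρ = 5/6.
At K = 1 the sum is 0.8333 < 1.0870; at K = 2 it is 1.5278 ≥ 1.0870.
So the minimum punishment length is K = 2.

2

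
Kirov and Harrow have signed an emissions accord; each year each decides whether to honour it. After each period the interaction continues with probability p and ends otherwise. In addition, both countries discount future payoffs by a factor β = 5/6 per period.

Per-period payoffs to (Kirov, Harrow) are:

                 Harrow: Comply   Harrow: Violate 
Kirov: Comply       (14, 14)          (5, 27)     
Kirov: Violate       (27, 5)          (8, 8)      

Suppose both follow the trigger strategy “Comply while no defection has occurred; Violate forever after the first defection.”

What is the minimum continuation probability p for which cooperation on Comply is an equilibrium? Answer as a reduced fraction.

Expected continuation weight on next period's payoff is β·p = 5/6·p, which plays the role of the discount factor.
Cooperation requires 5/6·p ≥ (27−14)/(27−8) = 13/19, hence p ≥ 78/95.

78/95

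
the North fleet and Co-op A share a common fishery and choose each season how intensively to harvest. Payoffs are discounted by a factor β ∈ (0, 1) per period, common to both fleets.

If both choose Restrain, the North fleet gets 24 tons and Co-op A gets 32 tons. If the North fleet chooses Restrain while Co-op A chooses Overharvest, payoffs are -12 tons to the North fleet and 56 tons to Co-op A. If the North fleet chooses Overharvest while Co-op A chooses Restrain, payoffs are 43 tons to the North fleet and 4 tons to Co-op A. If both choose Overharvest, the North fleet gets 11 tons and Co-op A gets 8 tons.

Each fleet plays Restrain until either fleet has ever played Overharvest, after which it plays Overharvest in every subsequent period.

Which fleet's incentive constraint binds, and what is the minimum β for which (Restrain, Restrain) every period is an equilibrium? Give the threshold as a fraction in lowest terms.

the North fleet; β ≥ 19/32

the North fleet's threshold: (43−24)/(43−11) = 19/32.
Co-op A's threshold: (56−32)/(56−8) = 1/2.
19/32 > 1/2, so the North fleet binds and β* = 19/32.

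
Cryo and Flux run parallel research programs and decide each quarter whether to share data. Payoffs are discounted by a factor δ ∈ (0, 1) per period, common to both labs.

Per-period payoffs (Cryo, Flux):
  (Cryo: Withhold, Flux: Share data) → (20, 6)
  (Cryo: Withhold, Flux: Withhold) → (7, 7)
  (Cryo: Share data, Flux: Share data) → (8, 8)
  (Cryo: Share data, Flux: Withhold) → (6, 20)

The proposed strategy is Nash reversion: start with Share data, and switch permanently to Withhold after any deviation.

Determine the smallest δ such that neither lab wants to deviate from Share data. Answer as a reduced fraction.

8/(1−δ) ≥ 20 + 7δ/(1−δ)
8 ≥ 20 − 13δ
δ ≥ 12/13.

12/13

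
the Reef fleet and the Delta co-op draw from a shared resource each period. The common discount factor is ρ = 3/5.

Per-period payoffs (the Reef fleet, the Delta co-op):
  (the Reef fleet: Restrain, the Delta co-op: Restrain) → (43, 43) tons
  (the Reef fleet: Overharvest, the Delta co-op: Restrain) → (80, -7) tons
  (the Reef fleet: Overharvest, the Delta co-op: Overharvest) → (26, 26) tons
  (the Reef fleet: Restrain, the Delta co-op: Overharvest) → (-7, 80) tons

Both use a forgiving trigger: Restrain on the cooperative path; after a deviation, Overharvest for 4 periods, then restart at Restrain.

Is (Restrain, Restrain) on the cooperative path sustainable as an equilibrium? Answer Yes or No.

No

IC: ρ+…+ρ^4 ≥ (80−43)/(43−26) = 37/17.
At ρ = 3/5: partial sum = 1.3056 < 2.1765. Cooperation not sustainable.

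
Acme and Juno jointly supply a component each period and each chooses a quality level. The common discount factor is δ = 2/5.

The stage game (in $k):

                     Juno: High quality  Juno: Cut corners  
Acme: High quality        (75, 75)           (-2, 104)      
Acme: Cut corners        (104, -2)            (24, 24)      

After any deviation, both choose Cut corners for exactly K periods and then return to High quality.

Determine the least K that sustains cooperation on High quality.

Need Σ_{k=1}^{K} δ^k ≥ (104−75)/(75−24) = 0.5686 at δ = 2/5.
At K = 2 the sum is 0.5600 < 0.5686; at K = 3 it is 0.6240 ≥ 0.5686.
So the minimum punishment length is K = 3.

3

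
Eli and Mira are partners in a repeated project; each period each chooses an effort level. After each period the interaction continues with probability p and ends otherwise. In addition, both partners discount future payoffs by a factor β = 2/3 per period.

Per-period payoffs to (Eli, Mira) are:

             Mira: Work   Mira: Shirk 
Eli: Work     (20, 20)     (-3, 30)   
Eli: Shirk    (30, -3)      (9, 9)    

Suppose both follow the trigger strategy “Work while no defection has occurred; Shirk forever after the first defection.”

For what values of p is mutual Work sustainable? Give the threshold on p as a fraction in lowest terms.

5/7

Expected continuation weight on next period's payoff is β·p = 2/3·p, which plays the role of the discount factor.
Cooperation requires 2/3·p ≥ (30−20)/(30−9) = 10/21, hence p ≥ 5/7.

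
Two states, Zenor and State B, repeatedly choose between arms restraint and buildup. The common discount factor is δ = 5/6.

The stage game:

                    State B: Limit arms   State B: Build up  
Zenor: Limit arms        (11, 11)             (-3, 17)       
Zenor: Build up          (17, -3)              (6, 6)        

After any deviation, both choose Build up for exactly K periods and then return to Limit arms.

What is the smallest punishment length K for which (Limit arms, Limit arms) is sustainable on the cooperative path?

Need Σ_{k=1}^{K} δ^k ≥ (17−11)/(11−6) = 1.2000 at δ = 5/6.
At K = 1 the sum is 0.8333 < 1.2000; at K = 2 it is 1.5278 ≥ 1.2000.
So the minimum punishment length is K = 2.

2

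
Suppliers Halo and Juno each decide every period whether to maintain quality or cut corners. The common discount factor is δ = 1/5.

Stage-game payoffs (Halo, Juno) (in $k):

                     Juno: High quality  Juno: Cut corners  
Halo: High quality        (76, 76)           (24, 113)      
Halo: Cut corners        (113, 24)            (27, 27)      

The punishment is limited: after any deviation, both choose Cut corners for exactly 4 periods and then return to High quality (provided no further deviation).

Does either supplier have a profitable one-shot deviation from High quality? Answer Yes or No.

A one-shot deviation gives 113 now, then 27 for 4 periods, then back to 76.
Gain from deviating: (113−76) today; loss: (76−27) in each of the next 4 periods.
No-deviation condition: (76−27)(δ+…+δ^4) ≥ 113−76, i.e. δ+…+δ^4 ≥ 37/49.
At δ = 1/5: δ+…+δ^4 = 0.2496 < 0.7551.
So cooperation is not sustainable.

Yes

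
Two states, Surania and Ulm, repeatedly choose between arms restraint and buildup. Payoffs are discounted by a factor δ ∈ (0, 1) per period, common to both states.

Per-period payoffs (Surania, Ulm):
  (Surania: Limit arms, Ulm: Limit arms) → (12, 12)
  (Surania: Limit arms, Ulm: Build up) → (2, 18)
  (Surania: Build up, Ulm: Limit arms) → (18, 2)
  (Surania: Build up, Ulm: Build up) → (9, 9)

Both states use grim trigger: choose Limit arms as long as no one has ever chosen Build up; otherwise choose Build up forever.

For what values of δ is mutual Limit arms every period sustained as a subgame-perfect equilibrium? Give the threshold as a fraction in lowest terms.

12/(1−δ) ≥ 18 + 9δ/(1−δ)
12 ≥ 18 − 9δ
δ ≥ 6/9 = 2/3.

2/3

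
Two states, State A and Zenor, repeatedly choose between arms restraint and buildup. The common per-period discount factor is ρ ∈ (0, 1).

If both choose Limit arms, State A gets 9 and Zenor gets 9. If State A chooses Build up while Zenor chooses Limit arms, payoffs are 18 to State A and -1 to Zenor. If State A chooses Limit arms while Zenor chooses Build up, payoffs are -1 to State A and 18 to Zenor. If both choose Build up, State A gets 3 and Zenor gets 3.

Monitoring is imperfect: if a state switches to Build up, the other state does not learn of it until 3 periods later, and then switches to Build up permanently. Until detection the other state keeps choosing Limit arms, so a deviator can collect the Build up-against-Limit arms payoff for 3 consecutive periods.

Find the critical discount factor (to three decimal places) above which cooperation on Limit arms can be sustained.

0.843

A deviator earns 18 for 3 periods, then 3 forever; cooperating earns 9 forever. Multiplying the IC by (1−ρ):
9 ≥ 18(1−ρ^3) + 3ρ^3, so 15·ρ^3 ≥ 9 and ρ^3 ≥ 3/5.
ρ ≥ (3/5)^(1/3) ≈ 0.843.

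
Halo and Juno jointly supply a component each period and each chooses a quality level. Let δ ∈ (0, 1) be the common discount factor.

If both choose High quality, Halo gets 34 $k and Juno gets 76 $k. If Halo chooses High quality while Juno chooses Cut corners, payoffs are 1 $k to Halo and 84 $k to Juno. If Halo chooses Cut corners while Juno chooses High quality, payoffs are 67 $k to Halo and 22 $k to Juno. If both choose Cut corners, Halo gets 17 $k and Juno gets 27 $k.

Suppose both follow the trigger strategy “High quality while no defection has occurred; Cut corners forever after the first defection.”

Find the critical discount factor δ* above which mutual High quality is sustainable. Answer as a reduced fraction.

Halo's threshold: (67−34)/(67−17) = 33/50.
Juno's threshold: (84−76)/(84−27) = 8/57.
33/50 > 8/57, so Halo binds and δ* = 33/50.

33/50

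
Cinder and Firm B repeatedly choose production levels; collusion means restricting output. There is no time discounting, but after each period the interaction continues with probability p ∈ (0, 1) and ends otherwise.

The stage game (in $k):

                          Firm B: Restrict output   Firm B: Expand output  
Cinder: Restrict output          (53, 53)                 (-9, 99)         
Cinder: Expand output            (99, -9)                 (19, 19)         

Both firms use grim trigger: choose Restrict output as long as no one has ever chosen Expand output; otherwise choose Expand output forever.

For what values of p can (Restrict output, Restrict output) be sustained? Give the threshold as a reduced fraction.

23/40

With no time discounting, the continuation probability p plays the role of the discount factor.
Grim-trigger IC: 53/(1−p) ≥ 99 + 19p/(1−p) ⇒ p ≥ (99−53)/(99−19) = 23/40.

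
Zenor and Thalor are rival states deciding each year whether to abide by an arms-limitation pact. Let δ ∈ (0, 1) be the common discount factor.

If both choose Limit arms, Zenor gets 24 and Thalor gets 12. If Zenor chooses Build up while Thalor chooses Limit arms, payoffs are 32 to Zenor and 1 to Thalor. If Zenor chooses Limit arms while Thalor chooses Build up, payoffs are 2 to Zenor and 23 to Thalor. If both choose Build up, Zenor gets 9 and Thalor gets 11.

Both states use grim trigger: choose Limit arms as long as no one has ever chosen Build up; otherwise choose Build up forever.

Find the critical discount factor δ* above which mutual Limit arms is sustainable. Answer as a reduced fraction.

For Zenor: deviation gain 32−24 = 8, per-period punishment loss 24−9 = 15. IC gives δ ≥ 8/23.
For Thalor: gain 11, loss 1 per period, so δ ≥ 11/12.
The tighter constraint is Thalor's, so cooperation needs δ ≥ 11/12.

11/12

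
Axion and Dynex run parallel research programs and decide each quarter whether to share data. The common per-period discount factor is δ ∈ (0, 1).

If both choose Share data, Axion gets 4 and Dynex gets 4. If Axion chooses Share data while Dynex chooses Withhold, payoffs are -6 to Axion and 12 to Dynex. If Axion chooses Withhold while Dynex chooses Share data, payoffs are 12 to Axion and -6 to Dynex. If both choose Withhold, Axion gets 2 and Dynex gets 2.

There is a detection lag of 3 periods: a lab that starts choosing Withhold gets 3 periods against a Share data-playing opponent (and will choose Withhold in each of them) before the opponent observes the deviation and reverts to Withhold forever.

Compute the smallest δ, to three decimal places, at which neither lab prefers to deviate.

0.928

A deviator earns 12 for 3 periods, then 2 forever; cooperating earns 4 forever. Multiplying the IC by (1−δ):
4 ≥ 12(1−δ^3) + 2δ^3, so 10·δ^3 ≥ 8 and δ^3 ≥ 4/5.
δ ≥ (4/5)^(1/3) ≈ 0.928.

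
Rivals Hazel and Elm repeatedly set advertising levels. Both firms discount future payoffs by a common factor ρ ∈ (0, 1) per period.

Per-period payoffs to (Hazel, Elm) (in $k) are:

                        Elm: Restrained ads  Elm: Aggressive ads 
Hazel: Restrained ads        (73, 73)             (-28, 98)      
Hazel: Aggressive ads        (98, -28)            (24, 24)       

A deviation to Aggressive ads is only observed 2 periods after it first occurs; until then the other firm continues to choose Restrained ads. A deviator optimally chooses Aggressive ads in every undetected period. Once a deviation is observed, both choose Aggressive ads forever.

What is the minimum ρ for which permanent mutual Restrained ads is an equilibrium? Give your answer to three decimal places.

Deviating for the 2 undetected periods gains 98−73 = 25 per period over cooperation, then loses 73−24 = 49 per period forever once punishment starts.
Gain: 25(1 + ρ + … + ρ^1); loss: 49·ρ^2/(1−ρ).
No profitable deviation ⇔ 25(1−ρ^2) ≤ 49·ρ^2, i.e. ρ^2 ≥ 25/(25+49) = 25/74.
Hence ρ ≥ (25/74)^(1/2) ≈ 0.581.

0.581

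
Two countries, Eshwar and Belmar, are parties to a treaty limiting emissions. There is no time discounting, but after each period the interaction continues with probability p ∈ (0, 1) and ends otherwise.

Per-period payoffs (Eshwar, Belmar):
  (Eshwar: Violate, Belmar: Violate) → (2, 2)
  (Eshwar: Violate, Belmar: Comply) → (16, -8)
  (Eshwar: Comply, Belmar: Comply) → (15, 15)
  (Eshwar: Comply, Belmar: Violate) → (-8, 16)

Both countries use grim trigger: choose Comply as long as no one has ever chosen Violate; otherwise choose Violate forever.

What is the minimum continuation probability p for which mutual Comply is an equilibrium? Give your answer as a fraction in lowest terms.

Expected cooperation value is 15 + p·15 + p²·15 + … = 15/(1−p); deviation gives 16 + p·2/(1−p).
15 ≥ 16(1−p) + 2p ⇒ 14p ≥ 1 ⇒ p ≥ 1/14.

1/14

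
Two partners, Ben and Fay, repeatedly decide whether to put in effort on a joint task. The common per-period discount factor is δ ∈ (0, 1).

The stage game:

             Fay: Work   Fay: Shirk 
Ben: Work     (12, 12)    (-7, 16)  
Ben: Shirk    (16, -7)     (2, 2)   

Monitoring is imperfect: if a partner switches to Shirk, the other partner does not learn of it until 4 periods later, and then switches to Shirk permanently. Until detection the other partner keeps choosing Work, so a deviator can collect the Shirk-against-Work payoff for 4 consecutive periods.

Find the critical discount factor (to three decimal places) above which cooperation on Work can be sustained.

Deviating for the 4 undetected periods gains 16−12 = 4 per period over cooperation, then loses 12−2 = 10 per period forever once punishment starts.
Gain: 4(1 + δ + … + δ^3); loss: 10·δ^4/(1−δ).
No profitable deviation ⇔ 4(1−δ^4) ≤ 10·δ^4, i.e. δ^4 ≥ 4/(4+10) = 2/7.
Hence δ ≥ (2/7)^(1/4) ≈ 0.731.

0.731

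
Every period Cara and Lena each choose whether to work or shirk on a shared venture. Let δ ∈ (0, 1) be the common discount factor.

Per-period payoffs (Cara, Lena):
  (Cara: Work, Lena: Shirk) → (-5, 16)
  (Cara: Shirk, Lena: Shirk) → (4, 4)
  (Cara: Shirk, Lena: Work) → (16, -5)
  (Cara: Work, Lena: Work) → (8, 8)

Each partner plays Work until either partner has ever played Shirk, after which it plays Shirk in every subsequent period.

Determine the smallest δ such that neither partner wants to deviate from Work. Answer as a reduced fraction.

8/(1−δ) ≥ 16 + 4δ/(1−δ)
8 ≥ 16 − 12δ
δ ≥ 8/12 = 2/3.

2/3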